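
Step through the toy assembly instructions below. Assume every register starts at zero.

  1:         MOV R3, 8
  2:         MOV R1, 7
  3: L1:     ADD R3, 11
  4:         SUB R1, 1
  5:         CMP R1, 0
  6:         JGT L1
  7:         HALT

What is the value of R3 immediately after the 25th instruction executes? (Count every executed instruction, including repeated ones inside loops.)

after MOV R3, 8: R3=8
after MOV R1, 7: R1=7
after ADD R3, 11: R3=8+11=19
after SUB R1, 1: R1=7-1=6
CMP R1, 0  (cmp 6,0)
JGT L1: taken
after ADD R3, 11: R3=19+11=30
after SUB R1, 1: R1=6-1=5
CMP R1, 0  (cmp 5,0)
JGT L1: taken
after ADD R3, 11: R3=30+11=41
after SUB R1, 1: R1=5-1=4
CMP R1, 0  (cmp 4,0)
JGT L1: taken
after ADD R3, 11: R3=41+11=52
after SUB R1, 1: R1=4-1=3
CMP R1, 0  (cmp 3,0)
JGT L1: taken
after ADD R3, 11: R3=52+11=63
after SUB R1, 1: R1=3-1=2
CMP R1, 0  (cmp 2,0)
JGT L1: taken
after ADD R3, 11: R3=63+11=74
after SUB R1, 1: R1=2-1=1
CMP R1, 0  (cmp 1,0)
After step 25: R3 = 74.

74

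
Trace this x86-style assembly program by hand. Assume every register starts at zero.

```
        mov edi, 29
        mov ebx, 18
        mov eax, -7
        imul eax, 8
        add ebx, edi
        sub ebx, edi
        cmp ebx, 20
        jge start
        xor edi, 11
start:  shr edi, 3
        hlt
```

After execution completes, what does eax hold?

-56

edi=29
ebx=18
eax=-7
eax=(-7)*8=-56
ebx=18+29=47
ebx=47-29=18
cmp ebx, 20  (cmp 18,20)
jge start: not taken
edi=29^11=22
edi=22>>3=2
halt.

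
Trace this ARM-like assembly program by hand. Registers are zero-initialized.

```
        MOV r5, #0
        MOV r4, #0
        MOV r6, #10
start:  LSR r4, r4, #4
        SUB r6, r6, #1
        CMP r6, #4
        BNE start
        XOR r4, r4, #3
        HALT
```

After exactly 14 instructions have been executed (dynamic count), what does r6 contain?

7

after MOV r5, #0: r5=0
after MOV r4, #0: r4=0
after MOV r6, #10: r6=10
after LSR r4, r4, #4: r4=0>>4=0
after SUB r6, r6, #1: r6=10-1=9
CMP r6, #4  (cmp 9,4)
BNE start: taken
after LSR r4, r4, #4: r4=0>>4=0
after SUB r6, r6, #1: r6=9-1=8
CMP r6, #4  (cmp 8,4)
BNE start: taken
after LSR r4, r4, #4: r4=0>>4=0
after SUB r6, r6, #1: r6=8-1=7
CMP r6, #4  (cmp 7,4)
After step 14: r6 = 7.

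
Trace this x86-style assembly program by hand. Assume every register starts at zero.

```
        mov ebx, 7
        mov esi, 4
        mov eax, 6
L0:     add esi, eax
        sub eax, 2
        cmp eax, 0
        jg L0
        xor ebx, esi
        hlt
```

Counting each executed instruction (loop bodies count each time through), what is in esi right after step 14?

16

after mov ebx, 7: ebx=7
after mov esi, 4: esi=4
after mov eax, 6: eax=6
after add esi, eax: esi=4+6=10
after sub eax, 2: eax=6-2=4
cmp eax, 0  (cmp 4,0)
jg L0: taken
after add esi, eax: esi=10+4=14
after sub eax, 2: eax=4-2=2
cmp eax, 0  (cmp 2,0)
jg L0: taken
after add esi, eax: esi=14+2=16
after sub eax, 2: eax=2-2=0
cmp eax, 0  (cmp 0,0)
After step 14: esi = 16.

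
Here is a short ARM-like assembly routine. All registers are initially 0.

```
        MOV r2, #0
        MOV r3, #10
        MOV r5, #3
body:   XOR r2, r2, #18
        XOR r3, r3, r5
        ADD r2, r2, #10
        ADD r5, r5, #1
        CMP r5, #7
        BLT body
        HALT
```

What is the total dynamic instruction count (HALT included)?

after MOV r2, #0: r2=0
after MOV r3, #10: r3=10
after MOV r5, #3: r5=3
after XOR r2, r2, #18: r2=0^18=18
after XOR r3, r3, r5: r3=10^3=9
after ADD r2, r2, #10: r2=18+10=28
after ADD r5, r5, #1: r5=3+1=4
CMP r5, #7  (cmp 4,7)
BLT body: taken
after XOR r2, r2, #18: r2=28^18=14
after XOR r3, r3, r5: r3=9^4=13
after ADD r2, r2, #10: r2=14+10=24
after ADD r5, r5, #1: r5=4+1=5
CMP r5, #7  (cmp 5,7)
BLT body: taken
after XOR r2, r2, #18: r2=24^18=10
after XOR r3, r3, r5: r3=13^5=8
after ADD r2, r2, #10: r2=10+10=20
after ADD r5, r5, #1: r5=5+1=6
CMP r5, #7  (cmp 6,7)
BLT body: taken
after XOR r2, r2, #18: r2=20^18=6
after XOR r3, r3, r5: r3=8^6=14
after ADD r2, r2, #10: r2=6+10=16
after ADD r5, r5, #1: r5=6+1=7
CMP r5, #7  (cmp 7,7)
BLT body: not taken
halt.
Total executed instructions: 28.

28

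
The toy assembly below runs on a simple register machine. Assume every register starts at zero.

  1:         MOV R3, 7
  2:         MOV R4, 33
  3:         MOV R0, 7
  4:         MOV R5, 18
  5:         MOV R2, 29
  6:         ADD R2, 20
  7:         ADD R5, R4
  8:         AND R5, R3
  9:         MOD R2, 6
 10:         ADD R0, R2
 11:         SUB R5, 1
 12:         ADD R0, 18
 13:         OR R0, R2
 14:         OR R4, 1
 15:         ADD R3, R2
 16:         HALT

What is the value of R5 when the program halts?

after MOV R3, 7: R3=7
after MOV R4, 33: R4=33
after MOV R0, 7: R0=7
after MOV R5, 18: R5=18
after MOV R2, 29: R2=29
after ADD R2, 20: R2=29+20=49
after ADD R5, R4: R5=18+33=51
after AND R5, R3: R5=51&7=3
after MOD R2, 6: R2=49%6=1
after ADD R0, R2: R0=7+1=8
after SUB R5, 1: R5=3-1=2
after ADD R0, 18: R0=8+18=26
after OR R0, R2: R0=26|1=27
after OR R4, 1: R4=33|1=33
after ADD R3, R2: R3=7+1=8
halt.

2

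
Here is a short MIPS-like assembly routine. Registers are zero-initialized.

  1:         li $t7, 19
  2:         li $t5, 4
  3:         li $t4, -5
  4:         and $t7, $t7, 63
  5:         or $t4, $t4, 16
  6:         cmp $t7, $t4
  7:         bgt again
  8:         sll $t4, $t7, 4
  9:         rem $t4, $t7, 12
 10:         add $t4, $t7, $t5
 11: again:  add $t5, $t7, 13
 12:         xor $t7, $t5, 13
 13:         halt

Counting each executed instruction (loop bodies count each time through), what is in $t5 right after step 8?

32

li $t7, 19 → $t7=19
li $t5, 4 → $t5=4
li $t4, -5 → $t4=-5
and $t7, $t7, 63 → $t7=19&63=19
or $t4, $t4, 16 → $t4=(-5)|16=-5
cmp $t7, $t4  (cmp 19,-5)
bgt again: taken
add $t5, $t7, 13 → $t5=19+13=32
After step 8: $t5 = 32.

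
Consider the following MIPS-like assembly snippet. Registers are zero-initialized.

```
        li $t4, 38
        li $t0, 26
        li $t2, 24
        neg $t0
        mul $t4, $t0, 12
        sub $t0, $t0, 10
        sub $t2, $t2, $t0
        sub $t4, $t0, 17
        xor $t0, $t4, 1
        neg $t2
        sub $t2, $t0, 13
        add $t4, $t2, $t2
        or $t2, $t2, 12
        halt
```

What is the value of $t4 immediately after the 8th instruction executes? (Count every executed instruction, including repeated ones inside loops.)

after li $t4, 38: $t4=38
after li $t0, 26: $t0=26
after li $t2, 24: $t2=24
after neg $t0: $t0=-(26)=-26
after mul $t4, $t0, 12: $t4=(-26)*12=-312
after sub $t0, $t0, 10: $t0=(-26)-10=-36
after sub $t2, $t2, $t0: $t2=24-(-36)=60
after sub $t4, $t0, 17: $t4=(-36)-17=-53
After step 8: $t4 = -53.

-53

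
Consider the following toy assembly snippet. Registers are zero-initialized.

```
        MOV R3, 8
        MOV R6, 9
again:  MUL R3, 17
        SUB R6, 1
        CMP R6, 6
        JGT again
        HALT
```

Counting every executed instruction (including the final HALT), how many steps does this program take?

15

after MOV R3, 8: R3=8
after MOV R6, 9: R6=9
after MUL R3, 17: R3=8*17=136
after SUB R6, 1: R6=9-1=8
CMP R6, 6  (cmp 8,6)
JGT again: taken
after MUL R3, 17: R3=136*17=2312
after SUB R6, 1: R6=8-1=7
CMP R6, 6  (cmp 7,6)
JGT again: taken
after MUL R3, 17: R3=2312*17=39304
after SUB R6, 1: R6=7-1=6
CMP R6, 6  (cmp 6,6)
JGT again: not taken
halt.
Total executed instructions: 15.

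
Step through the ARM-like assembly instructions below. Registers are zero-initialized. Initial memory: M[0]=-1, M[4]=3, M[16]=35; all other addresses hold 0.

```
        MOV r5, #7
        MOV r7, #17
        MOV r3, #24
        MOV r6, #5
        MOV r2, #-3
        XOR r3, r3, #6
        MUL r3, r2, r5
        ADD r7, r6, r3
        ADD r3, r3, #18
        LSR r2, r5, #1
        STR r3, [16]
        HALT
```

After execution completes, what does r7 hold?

-16

r5=7
r7=17
r3=24
r6=5
r2=-3
r3=24^6=30
r3=(-3)*7=-21
r7=5+(-21)=-16
r3=(-21)+18=-3
r2=7>>1=3
STR r3, [16] → M[16]=-3
halt.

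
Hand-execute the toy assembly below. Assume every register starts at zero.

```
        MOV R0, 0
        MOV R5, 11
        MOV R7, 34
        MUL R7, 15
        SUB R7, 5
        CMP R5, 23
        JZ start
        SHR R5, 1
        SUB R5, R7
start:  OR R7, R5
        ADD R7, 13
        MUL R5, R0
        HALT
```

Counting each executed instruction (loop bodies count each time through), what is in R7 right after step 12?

MOV R0, 0 → R0=0
MOV R5, 11 → R5=11
MOV R7, 34 → R7=34
MUL R7, 15 → R7=34*15=510
SUB R7, 5 → R7=510-5=505
CMP R5, 23  (cmp 11,23)
JZ start: not taken
SHR R5, 1 → R5=11>>1=5
SUB R5, R7 → R5=5-505=-500
OR R7, R5 → R7=505|(-500)=-3
ADD R7, 13 → R7=(-3)+13=10
MUL R5, R0 → R5=(-500)*0=0
After step 12: R7 = 10.

10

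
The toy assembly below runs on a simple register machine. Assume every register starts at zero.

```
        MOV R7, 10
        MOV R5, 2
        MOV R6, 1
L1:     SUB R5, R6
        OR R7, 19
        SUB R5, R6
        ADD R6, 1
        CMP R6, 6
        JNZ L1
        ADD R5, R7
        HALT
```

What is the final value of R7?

27

R7=10
R5=2
R6=1
R5=2-1=1
R7=10|19=27
R5=1-1=0
R6=1+1=2
CMP R6, 6  (cmp 2,6)
JNZ L1: taken
R5=0-2=-2
R7=27|19=27
R5=(-2)-2=-4
R6=2+1=3
CMP R6, 6  (cmp 3,6)
JNZ L1: taken
R5=(-4)-3=-7
R7=27|19=27
R5=(-7)-3=-10
R6=3+1=4
CMP R6, 6  (cmp 4,6)
JNZ L1: taken
R5=(-10)-4=-14
R7=27|19=27
R5=(-14)-4=-18
R6=4+1=5
CMP R6, 6  (cmp 5,6)
JNZ L1: taken
R5=(-18)-5=-23
R7=27|19=27
R5=(-23)-5=-28
R6=5+1=6
CMP R6, 6  (cmp 6,6)
JNZ L1: not taken
R5=(-28)+27=-1
halt.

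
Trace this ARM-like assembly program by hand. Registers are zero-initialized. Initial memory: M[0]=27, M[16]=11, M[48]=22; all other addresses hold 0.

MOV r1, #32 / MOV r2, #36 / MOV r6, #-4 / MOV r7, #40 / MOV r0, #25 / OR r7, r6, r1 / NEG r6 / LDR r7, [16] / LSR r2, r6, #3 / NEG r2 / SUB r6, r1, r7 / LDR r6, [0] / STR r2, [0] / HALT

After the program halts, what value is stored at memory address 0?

r1=32
r2=36
r6=-4
r7=40
r0=25
r7=(-4)|32=-4
r6=-(-4)=4
r7=M[16]=11
r2=4>>3=0
r2=-(0)=0
r6=32-11=21
r6=M[0]=27
STR r2, [0] → M[0]=0
halt.

0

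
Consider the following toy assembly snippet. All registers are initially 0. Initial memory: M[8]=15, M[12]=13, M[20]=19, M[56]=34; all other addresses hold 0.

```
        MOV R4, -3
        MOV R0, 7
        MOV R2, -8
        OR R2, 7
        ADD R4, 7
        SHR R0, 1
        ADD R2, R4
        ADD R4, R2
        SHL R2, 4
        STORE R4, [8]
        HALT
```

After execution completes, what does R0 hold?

3

R4=-3
R0=7
R2=-8
R2=(-8)|7=-1
R4=(-3)+7=4
R0=7>>1=3
R2=(-1)+4=3
R4=4+3=7
R2=3<<4=48
STORE R4, [8] → M[8]=7
halt.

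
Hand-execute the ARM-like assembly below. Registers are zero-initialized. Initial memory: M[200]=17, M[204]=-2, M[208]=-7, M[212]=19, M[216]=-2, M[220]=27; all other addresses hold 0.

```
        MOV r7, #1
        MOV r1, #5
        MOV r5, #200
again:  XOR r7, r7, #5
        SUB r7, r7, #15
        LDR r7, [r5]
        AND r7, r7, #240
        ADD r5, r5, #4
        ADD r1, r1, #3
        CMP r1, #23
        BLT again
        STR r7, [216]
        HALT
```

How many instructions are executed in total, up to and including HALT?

53

r7=1
r1=5
r5=200
r7=1^5=4
r7=4-15=-11
r7=M[200]=17
r7=17&240=16
r5=200+4=204
r1=5+3=8
CMP r1, #23  (cmp 8,23)
BLT again: taken
r7=16^5=21
r7=21-15=6
r7=M[204]=-2
r7=(-2)&240=240
r5=204+4=208
r1=8+3=11
CMP r1, #23  (cmp 11,23)
BLT again: taken
r7=240^5=245
r7=245-15=230
r7=M[208]=-7
r7=(-7)&240=240
r5=208+4=212
r1=11+3=14
CMP r1, #23  (cmp 14,23)
BLT again: taken
r7=240^5=245
r7=245-15=230
r7=M[212]=19
r7=19&240=16
r5=212+4=216
r1=14+3=17
CMP r1, #23  (cmp 17,23)
BLT again: taken
r7=16^5=21
r7=21-15=6
r7=M[216]=-2
r7=(-2)&240=240
r5=216+4=220
r1=17+3=20
CMP r1, #23  (cmp 20,23)
BLT again: taken
r7=240^5=245
r7=245-15=230
r7=M[220]=27
r7=27&240=16
r5=220+4=224
r1=20+3=23
CMP r1, #23  (cmp 23,23)
BLT again: not taken
STR r7, [216] → M[216]=16
halt.
Total executed instructions: 53.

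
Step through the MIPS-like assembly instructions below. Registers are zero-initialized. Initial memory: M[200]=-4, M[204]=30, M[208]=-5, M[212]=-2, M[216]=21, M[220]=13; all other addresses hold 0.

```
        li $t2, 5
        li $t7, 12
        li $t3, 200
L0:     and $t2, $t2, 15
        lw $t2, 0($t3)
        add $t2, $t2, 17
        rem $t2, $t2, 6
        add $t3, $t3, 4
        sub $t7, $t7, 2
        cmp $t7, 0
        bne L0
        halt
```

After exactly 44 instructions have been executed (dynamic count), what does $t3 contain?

220

li $t2, 5 → $t2=5
li $t7, 12 → $t7=12
li $t3, 200 → $t3=200
and $t2, $t2, 15 → $t2=5&15=5
lw $t2, 0($t3) → $t2=M[200]=-4
add $t2, $t2, 17 → $t2=(-4)+17=13
rem $t2, $t2, 6 → $t2=13%6=1
add $t3, $t3, 4 → $t3=200+4=204
sub $t7, $t7, 2 → $t7=12-2=10
cmp $t7, 0  (cmp 10,0)
bne L0: taken
and $t2, $t2, 15 → $t2=1&15=1
lw $t2, 0($t3) → $t2=M[204]=30
add $t2, $t2, 17 → $t2=30+17=47
rem $t2, $t2, 6 → $t2=47%6=5
add $t3, $t3, 4 → $t3=204+4=208
sub $t7, $t7, 2 → $t7=10-2=8
cmp $t7, 0  (cmp 8,0)
bne L0: taken
and $t2, $t2, 15 → $t2=5&15=5
lw $t2, 0($t3) → $t2=M[208]=-5
add $t2, $t2, 17 → $t2=(-5)+17=12
rem $t2, $t2, 6 → $t2=12%6=0
add $t3, $t3, 4 → $t3=208+4=212
sub $t7, $t7, 2 → $t7=8-2=6
cmp $t7, 0  (cmp 6,0)
bne L0: taken
and $t2, $t2, 15 → $t2=0&15=0
lw $t2, 0($t3) → $t2=M[212]=-2
add $t2, $t2, 17 → $t2=(-2)+17=15
rem $t2, $t2, 6 → $t2=15%6=3
add $t3, $t3, 4 → $t3=212+4=216
sub $t7, $t7, 2 → $t7=6-2=4
cmp $t7, 0  (cmp 4,0)
bne L0: taken
and $t2, $t2, 15 → $t2=3&15=3
lw $t2, 0($t3) → $t2=M[216]=21
add $t2, $t2, 17 → $t2=21+17=38
rem $t2, $t2, 6 → $t2=38%6=2
add $t3, $t3, 4 → $t3=216+4=220
sub $t7, $t7, 2 → $t7=4-2=2
cmp $t7, 0  (cmp 2,0)
bne L0: taken
and $t2, $t2, 15 → $t2=2&15=2
After step 44: $t3 = 220.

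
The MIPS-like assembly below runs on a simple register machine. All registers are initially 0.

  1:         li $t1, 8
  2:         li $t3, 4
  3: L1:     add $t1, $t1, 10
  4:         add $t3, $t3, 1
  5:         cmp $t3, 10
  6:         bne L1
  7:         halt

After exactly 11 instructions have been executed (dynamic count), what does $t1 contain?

after li $t1, 8: $t1=8
after li $t3, 4: $t3=4
after add $t1, $t1, 10: $t1=8+10=18
after add $t3, $t3, 1: $t3=4+1=5
cmp $t3, 10  (cmp 5,10)
bne L1: taken
after add $t1, $t1, 10: $t1=18+10=28
after add $t3, $t3, 1: $t3=5+1=6
cmp $t3, 10  (cmp 6,10)
bne L1: taken
after add $t1, $t1, 10: $t1=28+10=38
After step 11: $t1 = 38.

38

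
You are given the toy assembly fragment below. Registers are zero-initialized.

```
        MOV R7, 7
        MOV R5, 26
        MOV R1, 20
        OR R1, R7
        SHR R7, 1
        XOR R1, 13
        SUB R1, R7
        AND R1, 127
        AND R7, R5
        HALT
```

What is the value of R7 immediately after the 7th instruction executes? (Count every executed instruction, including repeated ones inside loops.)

3

MOV R7, 7 → R7=7
MOV R5, 26 → R5=26
MOV R1, 20 → R1=20
OR R1, R7 → R1=20|7=23
SHR R7, 1 → R7=7>>1=3
XOR R1, 13 → R1=23^13=26
SUB R1, R7 → R1=26-3=23
After step 7: R7 = 3.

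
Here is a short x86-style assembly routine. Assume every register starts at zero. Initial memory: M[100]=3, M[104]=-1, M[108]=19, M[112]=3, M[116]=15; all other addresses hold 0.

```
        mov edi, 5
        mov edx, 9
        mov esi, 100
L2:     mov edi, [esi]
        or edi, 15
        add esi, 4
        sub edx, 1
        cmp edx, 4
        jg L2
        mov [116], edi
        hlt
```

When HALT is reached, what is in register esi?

edi=5
edx=9
esi=100
edi=M[100]=3
edi=3|15=15
esi=100+4=104
edx=9-1=8
cmp edx, 4  (cmp 8,4)
jg L2: taken
edi=M[104]=-1
edi=(-1)|15=-1
esi=104+4=108
edx=8-1=7
cmp edx, 4  (cmp 7,4)
jg L2: taken
edi=M[108]=19
edi=19|15=31
esi=108+4=112
edx=7-1=6
cmp edx, 4  (cmp 6,4)
jg L2: taken
edi=M[112]=3
edi=3|15=15
esi=112+4=116
edx=6-1=5
cmp edx, 4  (cmp 5,4)
jg L2: taken
edi=M[116]=15
edi=15|15=15
esi=116+4=120
edx=5-1=4
cmp edx, 4  (cmp 4,4)
jg L2: not taken
mov [116], edi → M[116]=15
halt.

120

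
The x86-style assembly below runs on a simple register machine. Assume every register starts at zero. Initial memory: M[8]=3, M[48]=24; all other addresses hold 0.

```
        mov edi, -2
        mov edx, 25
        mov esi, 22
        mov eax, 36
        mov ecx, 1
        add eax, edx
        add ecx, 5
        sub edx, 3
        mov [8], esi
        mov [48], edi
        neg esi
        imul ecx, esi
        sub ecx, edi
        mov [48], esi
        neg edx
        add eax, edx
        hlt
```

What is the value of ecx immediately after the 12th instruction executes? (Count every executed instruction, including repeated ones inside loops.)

-132

after mov edi, -2: edi=-2
after mov edx, 25: edx=25
after mov esi, 22: esi=22
after mov eax, 36: eax=36
after mov ecx, 1: ecx=1
after add eax, edx: eax=36+25=61
after add ecx, 5: ecx=1+5=6
after sub edx, 3: edx=25-3=22
mov [8], esi → M[8]=22
mov [48], edi → M[48]=-2
after neg esi: esi=-(22)=-22
after imul ecx, esi: ecx=6*(-22)=-132
After step 12: ecx = -132.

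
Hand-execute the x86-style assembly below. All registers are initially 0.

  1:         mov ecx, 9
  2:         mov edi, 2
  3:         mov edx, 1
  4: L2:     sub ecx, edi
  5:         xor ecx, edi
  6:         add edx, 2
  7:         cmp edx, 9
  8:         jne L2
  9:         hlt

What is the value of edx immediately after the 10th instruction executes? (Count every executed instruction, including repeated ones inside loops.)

3

mov ecx, 9 → ecx=9
mov edi, 2 → edi=2
mov edx, 1 → edx=1
sub ecx, edi → ecx=9-2=7
xor ecx, edi → ecx=7^2=5
add edx, 2 → edx=1+2=3
cmp edx, 9  (cmp 3,9)
jne L2: taken
sub ecx, edi → ecx=5-2=3
xor ecx, edi → ecx=3^2=1
After step 10: edx = 3.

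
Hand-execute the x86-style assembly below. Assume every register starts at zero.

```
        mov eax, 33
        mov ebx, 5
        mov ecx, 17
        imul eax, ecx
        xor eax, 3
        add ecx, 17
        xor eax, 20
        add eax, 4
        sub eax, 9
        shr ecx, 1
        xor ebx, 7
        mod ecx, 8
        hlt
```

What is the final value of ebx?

2

after mov eax, 33: eax=33
after mov ebx, 5: ebx=5
after mov ecx, 17: ecx=17
after imul eax, ecx: eax=33*17=561
after xor eax, 3: eax=561^3=562
after add ecx, 17: ecx=17+17=34
after xor eax, 20: eax=562^20=550
after add eax, 4: eax=550+4=554
after sub eax, 9: eax=554-9=545
after shr ecx, 1: ecx=34>>1=17
after xor ebx, 7: ebx=5^7=2
after mod ecx, 8: ecx=17%8=1
halt.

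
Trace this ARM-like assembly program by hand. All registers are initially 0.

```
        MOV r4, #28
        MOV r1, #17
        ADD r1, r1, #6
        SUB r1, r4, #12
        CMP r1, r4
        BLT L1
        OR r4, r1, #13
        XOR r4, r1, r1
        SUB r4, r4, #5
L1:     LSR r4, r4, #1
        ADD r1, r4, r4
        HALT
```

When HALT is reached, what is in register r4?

MOV r4, #28 → r4=28
MOV r1, #17 → r1=17
ADD r1, r1, #6 → r1=17+6=23
SUB r1, r4, #12 → r1=28-12=16
CMP r1, r4  (cmp 16,28)
BLT L1: taken
LSR r4, r4, #1 → r4=28>>1=14
ADD r1, r4, r4 → r1=14+14=28
halt.

14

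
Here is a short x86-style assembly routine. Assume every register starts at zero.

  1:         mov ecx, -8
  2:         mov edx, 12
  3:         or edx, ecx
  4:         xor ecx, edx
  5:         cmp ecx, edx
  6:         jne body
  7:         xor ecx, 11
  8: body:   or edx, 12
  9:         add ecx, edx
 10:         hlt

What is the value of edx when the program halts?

-4

ecx=-8
edx=12
edx=12|(-8)=-4
ecx=(-8)^(-4)=4
cmp ecx, edx  (cmp 4,-4)
jne body: taken
edx=(-4)|12=-4
ecx=4+(-4)=0
halt.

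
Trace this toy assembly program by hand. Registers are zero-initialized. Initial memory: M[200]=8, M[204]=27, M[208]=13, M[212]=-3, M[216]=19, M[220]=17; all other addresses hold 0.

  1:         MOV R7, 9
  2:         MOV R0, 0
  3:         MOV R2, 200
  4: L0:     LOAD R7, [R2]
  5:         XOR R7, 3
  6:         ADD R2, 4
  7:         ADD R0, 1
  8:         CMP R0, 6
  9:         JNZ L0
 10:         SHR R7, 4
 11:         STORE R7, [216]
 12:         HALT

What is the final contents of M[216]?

after MOV R7, 9: R7=9
after MOV R0, 0: R0=0
after MOV R2, 200: R2=200
after LOAD R7, [R2]: R7=M[200]=8
after XOR R7, 3: R7=8^3=11
after ADD R2, 4: R2=200+4=204
after ADD R0, 1: R0=0+1=1
CMP R0, 6  (cmp 1,6)
JNZ L0: taken
after LOAD R7, [R2]: R7=M[204]=27
after XOR R7, 3: R7=27^3=24
after ADD R2, 4: R2=204+4=208
after ADD R0, 1: R0=1+1=2
CMP R0, 6  (cmp 2,6)
JNZ L0: taken
after LOAD R7, [R2]: R7=M[208]=13
after XOR R7, 3: R7=13^3=14
after ADD R2, 4: R2=208+4=212
after ADD R0, 1: R0=2+1=3
CMP R0, 6  (cmp 3,6)
JNZ L0: taken
after LOAD R7, [R2]: R7=M[212]=-3
after XOR R7, 3: R7=(-3)^3=-2
after ADD R2, 4: R2=212+4=216
after ADD R0, 1: R0=3+1=4
CMP R0, 6  (cmp 4,6)
JNZ L0: taken
after LOAD R7, [R2]: R7=M[216]=19
after XOR R7, 3: R7=19^3=16
after ADD R2, 4: R2=216+4=220
after ADD R0, 1: R0=4+1=5
CMP R0, 6  (cmp 5,6)
JNZ L0: taken
after LOAD R7, [R2]: R7=M[220]=17
after XOR R7, 3: R7=17^3=18
after ADD R2, 4: R2=220+4=224
after ADD R0, 1: R0=5+1=6
CMP R0, 6  (cmp 6,6)
JNZ L0: not taken
after SHR R7, 4: R7=18>>4=1
STORE R7, [216] → M[216]=1
halt.

1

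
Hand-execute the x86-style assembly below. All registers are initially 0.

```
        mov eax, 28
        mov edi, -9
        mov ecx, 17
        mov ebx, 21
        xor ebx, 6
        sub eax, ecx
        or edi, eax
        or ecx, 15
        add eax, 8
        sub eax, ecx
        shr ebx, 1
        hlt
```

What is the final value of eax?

eax=28
edi=-9
ecx=17
ebx=21
ebx=21^6=19
eax=28-17=11
edi=(-9)|11=-1
ecx=17|15=31
eax=11+8=19
eax=19-31=-12
ebx=19>>1=9
halt.

-12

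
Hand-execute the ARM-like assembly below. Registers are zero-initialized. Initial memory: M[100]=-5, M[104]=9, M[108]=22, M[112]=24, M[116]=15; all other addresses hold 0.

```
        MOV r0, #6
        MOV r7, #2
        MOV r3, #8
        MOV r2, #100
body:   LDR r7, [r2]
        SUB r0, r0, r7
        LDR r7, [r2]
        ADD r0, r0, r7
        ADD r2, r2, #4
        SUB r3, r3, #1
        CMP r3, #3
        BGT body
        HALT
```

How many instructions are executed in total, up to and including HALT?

45

r0=6
r7=2
r3=8
r2=100
r7=M[100]=-5
r0=6-(-5)=11
r7=M[100]=-5
r0=11+(-5)=6
r2=100+4=104
r3=8-1=7
CMP r3, #3  (cmp 7,3)
BGT body: taken
r7=M[104]=9
r0=6-9=-3
r7=M[104]=9
r0=(-3)+9=6
r2=104+4=108
r3=7-1=6
CMP r3, #3  (cmp 6,3)
BGT body: taken
r7=M[108]=22
r0=6-22=-16
r7=M[108]=22
r0=(-16)+22=6
r2=108+4=112
r3=6-1=5
CMP r3, #3  (cmp 5,3)
BGT body: taken
r7=M[112]=24
r0=6-24=-18
r7=M[112]=24
r0=(-18)+24=6
r2=112+4=116
r3=5-1=4
CMP r3, #3  (cmp 4,3)
BGT body: taken
r7=M[116]=15
r0=6-15=-9
r7=M[116]=15
r0=(-9)+15=6
r2=116+4=120
r3=4-1=3
CMP r3, #3  (cmp 3,3)
BGT body: not taken
halt.
Total executed instructions: 45.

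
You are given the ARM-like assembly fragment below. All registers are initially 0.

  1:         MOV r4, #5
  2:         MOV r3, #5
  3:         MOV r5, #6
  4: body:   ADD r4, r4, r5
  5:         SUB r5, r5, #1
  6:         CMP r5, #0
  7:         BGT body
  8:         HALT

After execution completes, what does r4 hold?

26

MOV r4, #5 → r4=5
MOV r3, #5 → r3=5
MOV r5, #6 → r5=6
ADD r4, r4, r5 → r4=5+6=11
SUB r5, r5, #1 → r5=6-1=5
CMP r5, #0  (cmp 5,0)
BGT body: taken
ADD r4, r4, r5 → r4=11+5=16
SUB r5, r5, #1 → r5=5-1=4
CMP r5, #0  (cmp 4,0)
BGT body: taken
ADD r4, r4, r5 → r4=16+4=20
SUB r5, r5, #1 → r5=4-1=3
CMP r5, #0  (cmp 3,0)
BGT body: taken
ADD r4, r4, r5 → r4=20+3=23
SUB r5, r5, #1 → r5=3-1=2
CMP r5, #0  (cmp 2,0)
BGT body: taken
ADD r4, r4, r5 → r4=23+2=25
SUB r5, r5, #1 → r5=2-1=1
CMP r5, #0  (cmp 1,0)
BGT body: taken
ADD r4, r4, r5 → r4=25+1=26
SUB r5, r5, #1 → r5=1-1=0
CMP r5, #0  (cmp 0,0)
BGT body: not taken
halt.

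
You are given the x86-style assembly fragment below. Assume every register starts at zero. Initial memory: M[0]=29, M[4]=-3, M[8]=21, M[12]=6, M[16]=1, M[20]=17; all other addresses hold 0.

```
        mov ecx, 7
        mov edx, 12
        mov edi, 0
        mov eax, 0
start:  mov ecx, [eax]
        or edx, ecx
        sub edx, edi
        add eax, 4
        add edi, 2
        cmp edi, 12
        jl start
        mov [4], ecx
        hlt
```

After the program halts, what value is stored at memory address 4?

ecx=7
edx=12
edi=0
eax=0
ecx=M[0]=29
edx=12|29=29
edx=29-0=29
eax=0+4=4
edi=0+2=2
cmp edi, 12  (cmp 2,12)
jl start: taken
ecx=M[4]=-3
edx=29|(-3)=-3
edx=(-3)-2=-5
eax=4+4=8
edi=2+2=4
cmp edi, 12  (cmp 4,12)
jl start: taken
ecx=M[8]=21
edx=(-5)|21=-1
edx=(-1)-4=-5
eax=8+4=12
edi=4+2=6
cmp edi, 12  (cmp 6,12)
jl start: taken
ecx=M[12]=6
edx=(-5)|6=-1
edx=(-1)-6=-7
eax=12+4=16
edi=6+2=8
cmp edi, 12  (cmp 8,12)
jl start: taken
ecx=M[16]=1
edx=(-7)|1=-7
edx=(-7)-8=-15
eax=16+4=20
edi=8+2=10
cmp edi, 12  (cmp 10,12)
jl start: taken
ecx=M[20]=17
edx=(-15)|17=-15
edx=(-15)-10=-25
eax=20+4=24
edi=10+2=12
cmp edi, 12  (cmp 12,12)
jl start: not taken
mov [4], ecx → M[4]=17
halt.

17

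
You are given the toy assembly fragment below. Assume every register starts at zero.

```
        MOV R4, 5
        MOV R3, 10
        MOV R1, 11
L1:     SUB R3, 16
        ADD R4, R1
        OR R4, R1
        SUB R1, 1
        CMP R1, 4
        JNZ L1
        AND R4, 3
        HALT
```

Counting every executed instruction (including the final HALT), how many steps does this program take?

R4=5
R3=10
R1=11
R3=10-16=-6
R4=5+11=16
R4=16|11=27
R1=11-1=10
CMP R1, 4  (cmp 10,4)
JNZ L1: taken
R3=(-6)-16=-22
R4=27+10=37
R4=37|10=47
R1=10-1=9
CMP R1, 4  (cmp 9,4)
JNZ L1: taken
R3=(-22)-16=-38
R4=47+9=56
R4=56|9=57
R1=9-1=8
CMP R1, 4  (cmp 8,4)
JNZ L1: taken
R3=(-38)-16=-54
R4=57+8=65
R4=65|8=73
R1=8-1=7
CMP R1, 4  (cmp 7,4)
JNZ L1: taken
R3=(-54)-16=-70
R4=73+7=80
R4=80|7=87
R1=7-1=6
CMP R1, 4  (cmp 6,4)
JNZ L1: taken
R3=(-70)-16=-86
R4=87+6=93
R4=93|6=95
R1=6-1=5
CMP R1, 4  (cmp 5,4)
JNZ L1: taken
R3=(-86)-16=-102
R4=95+5=100
R4=100|5=101
R1=5-1=4
CMP R1, 4  (cmp 4,4)
JNZ L1: not taken
R4=101&3=1
halt.
Total executed instructions: 47.

47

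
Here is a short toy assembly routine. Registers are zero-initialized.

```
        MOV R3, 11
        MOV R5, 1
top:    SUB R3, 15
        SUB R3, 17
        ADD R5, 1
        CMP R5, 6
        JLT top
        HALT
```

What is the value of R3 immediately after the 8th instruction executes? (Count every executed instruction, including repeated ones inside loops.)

MOV R3, 11 → R3=11
MOV R5, 1 → R5=1
SUB R3, 15 → R3=11-15=-4
SUB R3, 17 → R3=(-4)-17=-21
ADD R5, 1 → R5=1+1=2
CMP R5, 6  (cmp 2,6)
JLT top: taken
SUB R3, 15 → R3=(-21)-15=-36
After step 8: R3 = -36.

-36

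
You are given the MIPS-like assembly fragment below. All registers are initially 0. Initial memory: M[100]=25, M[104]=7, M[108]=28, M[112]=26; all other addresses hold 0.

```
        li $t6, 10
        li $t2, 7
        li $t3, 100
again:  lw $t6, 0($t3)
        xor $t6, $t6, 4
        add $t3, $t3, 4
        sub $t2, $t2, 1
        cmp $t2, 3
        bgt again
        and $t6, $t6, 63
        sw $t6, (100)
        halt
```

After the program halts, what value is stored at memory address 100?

$t6=10
$t2=7
$t3=100
$t6=M[100]=25
$t6=25^4=29
$t3=100+4=104
$t2=7-1=6
cmp $t2, 3  (cmp 6,3)
bgt again: taken
$t6=M[104]=7
$t6=7^4=3
$t3=104+4=108
$t2=6-1=5
cmp $t2, 3  (cmp 5,3)
bgt again: taken
$t6=M[108]=28
$t6=28^4=24
$t3=108+4=112
$t2=5-1=4
cmp $t2, 3  (cmp 4,3)
bgt again: taken
$t6=M[112]=26
$t6=26^4=30
$t3=112+4=116
$t2=4-1=3
cmp $t2, 3  (cmp 3,3)
bgt again: not taken
$t6=30&63=30
sw $t6, (100) → M[100]=30
halt.

30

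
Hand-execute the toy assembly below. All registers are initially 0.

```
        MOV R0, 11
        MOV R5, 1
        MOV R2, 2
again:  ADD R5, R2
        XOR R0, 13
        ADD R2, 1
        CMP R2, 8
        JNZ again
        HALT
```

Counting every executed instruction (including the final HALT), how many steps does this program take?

after MOV R0, 11: R0=11
after MOV R5, 1: R5=1
after MOV R2, 2: R2=2
after ADD R5, R2: R5=1+2=3
after XOR R0, 13: R0=11^13=6
after ADD R2, 1: R2=2+1=3
CMP R2, 8  (cmp 3,8)
JNZ again: taken
after ADD R5, R2: R5=3+3=6
after XOR R0, 13: R0=6^13=11
after ADD R2, 1: R2=3+1=4
CMP R2, 8  (cmp 4,8)
JNZ again: taken
after ADD R5, R2: R5=6+4=10
after XOR R0, 13: R0=11^13=6
after ADD R2, 1: R2=4+1=5
CMP R2, 8  (cmp 5,8)
JNZ again: taken
after ADD R5, R2: R5=10+5=15
after XOR R0, 13: R0=6^13=11
after ADD R2, 1: R2=5+1=6
CMP R2, 8  (cmp 6,8)
JNZ again: taken
after ADD R5, R2: R5=15+6=21
after XOR R0, 13: R0=11^13=6
after ADD R2, 1: R2=6+1=7
CMP R2, 8  (cmp 7,8)
JNZ again: taken
after ADD R5, R2: R5=21+7=28
after XOR R0, 13: R0=6^13=11
after ADD R2, 1: R2=7+1=8
CMP R2, 8  (cmp 8,8)
JNZ again: not taken
halt.
Total executed instructions: 34.

34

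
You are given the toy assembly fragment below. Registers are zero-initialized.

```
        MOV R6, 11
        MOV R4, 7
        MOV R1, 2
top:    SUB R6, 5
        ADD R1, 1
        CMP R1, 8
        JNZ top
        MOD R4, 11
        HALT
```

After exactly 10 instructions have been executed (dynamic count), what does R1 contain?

4

after MOV R6, 11: R6=11
after MOV R4, 7: R4=7
after MOV R1, 2: R1=2
after SUB R6, 5: R6=11-5=6
after ADD R1, 1: R1=2+1=3
CMP R1, 8  (cmp 3,8)
JNZ top: taken
after SUB R6, 5: R6=6-5=1
after ADD R1, 1: R1=3+1=4
CMP R1, 8  (cmp 4,8)
After step 10: R1 = 4.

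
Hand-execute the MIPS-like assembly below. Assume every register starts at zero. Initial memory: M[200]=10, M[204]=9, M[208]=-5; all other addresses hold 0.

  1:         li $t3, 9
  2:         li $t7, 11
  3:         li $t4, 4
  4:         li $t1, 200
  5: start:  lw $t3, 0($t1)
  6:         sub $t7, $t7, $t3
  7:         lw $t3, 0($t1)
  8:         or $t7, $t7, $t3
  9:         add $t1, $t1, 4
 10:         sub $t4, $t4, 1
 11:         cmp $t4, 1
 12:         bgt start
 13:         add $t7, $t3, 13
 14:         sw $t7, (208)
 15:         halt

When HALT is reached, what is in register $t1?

212

li $t3, 9 → $t3=9
li $t7, 11 → $t7=11
li $t4, 4 → $t4=4
li $t1, 200 → $t1=200
lw $t3, 0($t1) → $t3=M[200]=10
sub $t7, $t7, $t3 → $t7=11-10=1
lw $t3, 0($t1) → $t3=M[200]=10
or $t7, $t7, $t3 → $t7=1|10=11
add $t1, $t1, 4 → $t1=200+4=204
sub $t4, $t4, 1 → $t4=4-1=3
cmp $t4, 1  (cmp 3,1)
bgt start: taken
lw $t3, 0($t1) → $t3=M[204]=9
sub $t7, $t7, $t3 → $t7=11-9=2
lw $t3, 0($t1) → $t3=M[204]=9
or $t7, $t7, $t3 → $t7=2|9=11
add $t1, $t1, 4 → $t1=204+4=208
sub $t4, $t4, 1 → $t4=3-1=2
cmp $t4, 1  (cmp 2,1)
bgt start: taken
lw $t3, 0($t1) → $t3=M[208]=-5
sub $t7, $t7, $t3 → $t7=11-(-5)=16
lw $t3, 0($t1) → $t3=M[208]=-5
or $t7, $t7, $t3 → $t7=16|(-5)=-5
add $t1, $t1, 4 → $t1=208+4=212
sub $t4, $t4, 1 → $t4=2-1=1
cmp $t4, 1  (cmp 1,1)
bgt start: not taken
add $t7, $t3, 13 → $t7=(-5)+13=8
sw $t7, (208) → M[208]=8
halt.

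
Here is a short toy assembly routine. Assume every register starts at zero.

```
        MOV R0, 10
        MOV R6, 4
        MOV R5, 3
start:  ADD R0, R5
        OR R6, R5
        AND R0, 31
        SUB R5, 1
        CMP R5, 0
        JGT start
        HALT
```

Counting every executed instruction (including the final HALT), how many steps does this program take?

MOV R0, 10 → R0=10
MOV R6, 4 → R6=4
MOV R5, 3 → R5=3
ADD R0, R5 → R0=10+3=13
OR R6, R5 → R6=4|3=7
AND R0, 31 → R0=13&31=13
SUB R5, 1 → R5=3-1=2
CMP R5, 0  (cmp 2,0)
JGT start: taken
ADD R0, R5 → R0=13+2=15
OR R6, R5 → R6=7|2=7
AND R0, 31 → R0=15&31=15
SUB R5, 1 → R5=2-1=1
CMP R5, 0  (cmp 1,0)
JGT start: taken
ADD R0, R5 → R0=15+1=16
OR R6, R5 → R6=7|1=7
AND R0, 31 → R0=16&31=16
SUB R5, 1 → R5=1-1=0
CMP R5, 0  (cmp 0,0)
JGT start: not taken
halt.
Total executed instructions: 22.

22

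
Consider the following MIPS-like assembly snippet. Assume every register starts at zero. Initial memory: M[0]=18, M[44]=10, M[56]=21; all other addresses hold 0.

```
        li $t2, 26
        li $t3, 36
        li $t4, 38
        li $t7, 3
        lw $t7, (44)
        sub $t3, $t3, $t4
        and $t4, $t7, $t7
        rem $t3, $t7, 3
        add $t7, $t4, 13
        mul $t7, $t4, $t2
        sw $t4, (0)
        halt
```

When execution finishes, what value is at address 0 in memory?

li $t2, 26 → $t2=26
li $t3, 36 → $t3=36
li $t4, 38 → $t4=38
li $t7, 3 → $t7=3
lw $t7, (44) → $t7=M[44]=10
sub $t3, $t3, $t4 → $t3=36-38=-2
and $t4, $t7, $t7 → $t4=10&10=10
rem $t3, $t7, 3 → $t3=10%3=1
add $t7, $t4, 13 → $t7=10+13=23
mul $t7, $t4, $t2 → $t7=10*26=260
sw $t4, (0) → M[0]=10
halt.

10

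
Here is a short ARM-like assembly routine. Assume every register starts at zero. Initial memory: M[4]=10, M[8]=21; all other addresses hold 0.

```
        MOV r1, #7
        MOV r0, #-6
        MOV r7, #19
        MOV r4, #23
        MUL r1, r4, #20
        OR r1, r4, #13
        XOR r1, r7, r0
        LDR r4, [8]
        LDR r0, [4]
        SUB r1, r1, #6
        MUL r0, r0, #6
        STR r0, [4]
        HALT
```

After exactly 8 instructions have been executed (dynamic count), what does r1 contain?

-23

MOV r1, #7 → r1=7
MOV r0, #-6 → r0=-6
MOV r7, #19 → r7=19
MOV r4, #23 → r4=23
MUL r1, r4, #20 → r1=23*20=460
OR r1, r4, #13 → r1=23|13=31
XOR r1, r7, r0 → r1=19^(-6)=-23
LDR r4, [8] → r4=M[8]=21
After step 8: r1 = -23.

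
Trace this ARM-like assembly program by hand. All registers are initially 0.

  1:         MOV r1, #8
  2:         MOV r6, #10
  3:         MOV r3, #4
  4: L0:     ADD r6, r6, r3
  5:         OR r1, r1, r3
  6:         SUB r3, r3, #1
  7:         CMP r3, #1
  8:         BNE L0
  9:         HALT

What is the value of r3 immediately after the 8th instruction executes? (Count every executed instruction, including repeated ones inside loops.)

3

after MOV r1, #8: r1=8
after MOV r6, #10: r6=10
after MOV r3, #4: r3=4
after ADD r6, r6, r3: r6=10+4=14
after OR r1, r1, r3: r1=8|4=12
after SUB r3, r3, #1: r3=4-1=3
CMP r3, #1  (cmp 3,1)
BNE L0: taken
After step 8: r3 = 3.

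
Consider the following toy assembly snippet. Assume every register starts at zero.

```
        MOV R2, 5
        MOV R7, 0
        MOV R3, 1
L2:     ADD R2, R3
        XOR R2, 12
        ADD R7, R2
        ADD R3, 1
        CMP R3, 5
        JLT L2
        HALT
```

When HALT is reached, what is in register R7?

56

after MOV R2, 5: R2=5
after MOV R7, 0: R7=0
after MOV R3, 1: R3=1
after ADD R2, R3: R2=5+1=6
after XOR R2, 12: R2=6^12=10
after ADD R7, R2: R7=0+10=10
after ADD R3, 1: R3=1+1=2
CMP R3, 5  (cmp 2,5)
JLT L2: taken
after ADD R2, R3: R2=10+2=12
after XOR R2, 12: R2=12^12=0
after ADD R7, R2: R7=10+0=10
after ADD R3, 1: R3=2+1=3
CMP R3, 5  (cmp 3,5)
JLT L2: taken
after ADD R2, R3: R2=0+3=3
after XOR R2, 12: R2=3^12=15
after ADD R7, R2: R7=10+15=25
after ADD R3, 1: R3=3+1=4
CMP R3, 5  (cmp 4,5)
JLT L2: taken
after ADD R2, R3: R2=15+4=19
after XOR R2, 12: R2=19^12=31
after ADD R7, R2: R7=25+31=56
after ADD R3, 1: R3=4+1=5
CMP R3, 5  (cmp 5,5)
JLT L2: not taken
halt.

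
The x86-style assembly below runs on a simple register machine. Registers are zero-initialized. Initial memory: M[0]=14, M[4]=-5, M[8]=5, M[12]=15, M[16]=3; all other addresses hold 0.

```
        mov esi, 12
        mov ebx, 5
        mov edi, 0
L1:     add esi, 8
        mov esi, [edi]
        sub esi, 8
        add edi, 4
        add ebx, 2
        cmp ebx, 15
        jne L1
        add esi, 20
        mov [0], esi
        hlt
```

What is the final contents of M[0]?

mov esi, 12 → esi=12
mov ebx, 5 → ebx=5
mov edi, 0 → edi=0
add esi, 8 → esi=12+8=20
mov esi, [edi] → esi=M[0]=14
sub esi, 8 → esi=14-8=6
add edi, 4 → edi=0+4=4
add ebx, 2 → ebx=5+2=7
cmp ebx, 15  (cmp 7,15)
jne L1: taken
add esi, 8 → esi=6+8=14
mov esi, [edi] → esi=M[4]=-5
sub esi, 8 → esi=(-5)-8=-13
add edi, 4 → edi=4+4=8
add ebx, 2 → ebx=7+2=9
cmp ebx, 15  (cmp 9,15)
jne L1: taken
add esi, 8 → esi=(-13)+8=-5
mov esi, [edi] → esi=M[8]=5
sub esi, 8 → esi=5-8=-3
add edi, 4 → edi=8+4=12
add ebx, 2 → ebx=9+2=11
cmp ebx, 15  (cmp 11,15)
jne L1: taken
add esi, 8 → esi=(-3)+8=5
mov esi, [edi] → esi=M[12]=15
sub esi, 8 → esi=15-8=7
add edi, 4 → edi=12+4=16
add ebx, 2 → ebx=11+2=13
cmp ebx, 15  (cmp 13,15)
jne L1: taken
add esi, 8 → esi=7+8=15
mov esi, [edi] → esi=M[16]=3
sub esi, 8 → esi=3-8=-5
add edi, 4 → edi=16+4=20
add ebx, 2 → ebx=13+2=15
cmp ebx, 15  (cmp 15,15)
jne L1: not taken
add esi, 20 → esi=(-5)+20=15
mov [0], esi → M[0]=15
halt.

15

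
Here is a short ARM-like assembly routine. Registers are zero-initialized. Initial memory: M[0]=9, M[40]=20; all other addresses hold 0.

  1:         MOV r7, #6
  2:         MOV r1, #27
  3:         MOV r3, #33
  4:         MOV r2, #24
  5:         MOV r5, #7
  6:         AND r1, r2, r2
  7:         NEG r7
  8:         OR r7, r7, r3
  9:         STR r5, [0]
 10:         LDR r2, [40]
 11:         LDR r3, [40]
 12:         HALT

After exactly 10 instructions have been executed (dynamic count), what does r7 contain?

-5

r7=6
r1=27
r3=33
r2=24
r5=7
r1=24&24=24
r7=-(6)=-6
r7=(-6)|33=-5
STR r5, [0] → M[0]=7
r2=M[40]=20
After step 10: r7 = -5.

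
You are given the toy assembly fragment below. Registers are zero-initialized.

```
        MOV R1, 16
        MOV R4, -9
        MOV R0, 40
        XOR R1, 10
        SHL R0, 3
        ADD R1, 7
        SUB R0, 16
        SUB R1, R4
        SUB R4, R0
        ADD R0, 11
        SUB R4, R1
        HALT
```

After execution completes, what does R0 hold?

315

R1=16
R4=-9
R0=40
R1=16^10=26
R0=40<<3=320
R1=26+7=33
R0=320-16=304
R1=33-(-9)=42
R4=(-9)-304=-313
R0=304+11=315
R4=(-313)-42=-355
halt.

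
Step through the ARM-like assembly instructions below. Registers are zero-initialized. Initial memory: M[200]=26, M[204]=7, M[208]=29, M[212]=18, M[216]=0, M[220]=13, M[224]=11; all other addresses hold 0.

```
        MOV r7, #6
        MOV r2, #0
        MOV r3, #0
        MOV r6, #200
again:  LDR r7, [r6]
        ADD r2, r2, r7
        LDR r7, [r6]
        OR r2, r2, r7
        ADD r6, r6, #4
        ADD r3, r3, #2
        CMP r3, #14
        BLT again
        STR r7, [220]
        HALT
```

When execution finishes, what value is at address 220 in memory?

11

r7=6
r2=0
r3=0
r6=200
r7=M[200]=26
r2=0+26=26
r7=M[200]=26
r2=26|26=26
r6=200+4=204
r3=0+2=2
CMP r3, #14  (cmp 2,14)
BLT again: taken
r7=M[204]=7
r2=26+7=33
r7=M[204]=7
r2=33|7=39
r6=204+4=208
r3=2+2=4
CMP r3, #14  (cmp 4,14)
BLT again: taken
r7=M[208]=29
r2=39+29=68
r7=M[208]=29
r2=68|29=93
r6=208+4=212
r3=4+2=6
CMP r3, #14  (cmp 6,14)
BLT again: taken
r7=M[212]=18
r2=93+18=111
r7=M[212]=18
r2=111|18=127
r6=212+4=216
r3=6+2=8
CMP r3, #14  (cmp 8,14)
BLT again: taken
r7=M[216]=0
r2=127+0=127
r7=M[216]=0
r2=127|0=127
r6=216+4=220
r3=8+2=10
CMP r3, #14  (cmp 10,14)
BLT again: taken
r7=M[220]=13
r2=127+13=140
r7=M[220]=13
r2=140|13=141
r6=220+4=224
r3=10+2=12
CMP r3, #14  (cmp 12,14)
BLT again: taken
r7=M[224]=11
r2=141+11=152
r7=M[224]=11
r2=152|11=155
r6=224+4=228
r3=12+2=14
CMP r3, #14  (cmp 14,14)
BLT again: not taken
STR r7, [220] → M[220]=11
halt.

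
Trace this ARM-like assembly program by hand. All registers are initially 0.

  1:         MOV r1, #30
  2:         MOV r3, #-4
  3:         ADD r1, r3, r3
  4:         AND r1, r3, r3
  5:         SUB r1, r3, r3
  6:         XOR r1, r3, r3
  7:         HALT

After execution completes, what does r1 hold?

after MOV r1, #30: r1=30
after MOV r3, #-4: r3=-4
after ADD r1, r3, r3: r1=(-4)+(-4)=-8
after AND r1, r3, r3: r1=(-4)&(-4)=-4
after SUB r1, r3, r3: r1=(-4)-(-4)=0
after XOR r1, r3, r3: r1=(-4)^(-4)=0
halt.

0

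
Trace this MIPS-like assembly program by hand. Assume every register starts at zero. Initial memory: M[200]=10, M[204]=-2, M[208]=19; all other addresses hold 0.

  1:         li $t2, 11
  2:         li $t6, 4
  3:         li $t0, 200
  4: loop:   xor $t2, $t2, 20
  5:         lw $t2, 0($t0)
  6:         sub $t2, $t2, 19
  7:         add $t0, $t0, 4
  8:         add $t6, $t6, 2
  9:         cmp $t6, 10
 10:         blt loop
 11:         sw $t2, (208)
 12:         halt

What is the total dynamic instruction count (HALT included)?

after li $t2, 11: $t2=11
after li $t6, 4: $t6=4
after li $t0, 200: $t0=200
after xor $t2, $t2, 20: $t2=11^20=31
after lw $t2, 0($t0): $t2=M[200]=10
after sub $t2, $t2, 19: $t2=10-19=-9
after add $t0, $t0, 4: $t0=200+4=204
after add $t6, $t6, 2: $t6=4+2=6
cmp $t6, 10  (cmp 6,10)
blt loop: taken
after xor $t2, $t2, 20: $t2=(-9)^20=-29
after lw $t2, 0($t0): $t2=M[204]=-2
after sub $t2, $t2, 19: $t2=(-2)-19=-21
after add $t0, $t0, 4: $t0=204+4=208
after add $t6, $t6, 2: $t6=6+2=8
cmp $t6, 10  (cmp 8,10)
blt loop: taken
after xor $t2, $t2, 20: $t2=(-21)^20=-1
after lw $t2, 0($t0): $t2=M[208]=19
after sub $t2, $t2, 19: $t2=19-19=0
after add $t0, $t0, 4: $t0=208+4=212
after add $t6, $t6, 2: $t6=8+2=10
cmp $t6, 10  (cmp 10,10)
blt loop: not taken
sw $t2, (208) → M[208]=0
halt.
Total executed instructions: 26.

26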